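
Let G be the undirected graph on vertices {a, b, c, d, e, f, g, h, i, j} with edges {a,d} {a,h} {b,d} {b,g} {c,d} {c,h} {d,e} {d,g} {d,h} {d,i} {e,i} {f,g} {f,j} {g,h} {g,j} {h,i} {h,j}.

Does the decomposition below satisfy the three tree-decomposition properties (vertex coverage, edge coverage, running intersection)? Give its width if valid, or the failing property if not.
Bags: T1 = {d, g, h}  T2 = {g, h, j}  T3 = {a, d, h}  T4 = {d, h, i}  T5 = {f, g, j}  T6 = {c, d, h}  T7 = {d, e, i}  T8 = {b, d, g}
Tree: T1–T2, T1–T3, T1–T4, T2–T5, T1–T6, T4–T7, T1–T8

Vertex coverage: the bags together contain {a, b, c, d, e, f, g, h, i, j}, the full vertex set. Edge coverage: each edge of G has both endpoints in at least one bag. Running intersection: for every vertex, the bags containing it form a connected subtree. All three properties hold, so this is a valid tree decomposition of width max|bag| − 1 = 2, and hence tw(G) ≤ 2.

Yes; width 2.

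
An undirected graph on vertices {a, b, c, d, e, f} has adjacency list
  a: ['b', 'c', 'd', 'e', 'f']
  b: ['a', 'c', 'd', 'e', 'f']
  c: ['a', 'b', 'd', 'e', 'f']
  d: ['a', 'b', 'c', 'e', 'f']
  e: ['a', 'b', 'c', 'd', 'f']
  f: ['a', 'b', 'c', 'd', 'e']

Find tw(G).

5

A width-5 tree decomposition is:
Bags: B1 = {a, b, c, d, e, f}
Tree: (single bag)
With just one bag of size 6, the width is 6 − 1 = 5, so tw(G) ≤ 5. Conversely, {a, b, c, d, e, f} is a clique of size 6, and the vertices of any clique must share a bag in every tree decomposition; so some bag has ≥ 6 vertices and tw(G) ≥ 5. Hence tw(G) = 5 exactly.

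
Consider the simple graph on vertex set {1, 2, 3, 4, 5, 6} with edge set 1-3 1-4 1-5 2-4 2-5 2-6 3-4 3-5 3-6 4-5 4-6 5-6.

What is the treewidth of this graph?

A width-3 tree decomposition is:
Bags: B1 = {3, 4, 5, 6}  B2 = {2, 4, 5, 6}  B3 = {1, 3, 4, 5}
Tree: B1–B2, B1–B3
Every bag has size at most 4, so the width is 4 − 1 = 3 and tw(G) ≤ 3. For the lower bound, the 4 vertices {2, 4, 5, 6} are pairwise adjacent, and any tree decomposition puts a clique entirely inside one bag — forcing width ≥ 3. Combining the bounds, tw(G) = 3.

3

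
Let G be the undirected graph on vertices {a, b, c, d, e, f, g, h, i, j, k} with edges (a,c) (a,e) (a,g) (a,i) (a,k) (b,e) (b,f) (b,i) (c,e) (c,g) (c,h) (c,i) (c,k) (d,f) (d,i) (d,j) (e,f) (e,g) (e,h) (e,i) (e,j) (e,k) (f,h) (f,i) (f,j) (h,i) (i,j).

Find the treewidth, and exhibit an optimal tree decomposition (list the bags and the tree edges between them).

Treewidth 3.
One optimal decomposition is:
Bags: B1 = {e, f, h, i}  B2 = {b, e, f, i}  B3 = {c, e, h, i}  B4 = {e, f, i, j}  B5 = {a, c, e, i}  B6 = {a, c, e, k}  B7 = {a, c, e, g}  B8 = {d, f, i, j}
Tree: B1–B2, B1–B3, B1–B4, B3–B5, B5–B6, B6–B7, B4–B8

Every bag has size at most 4, so the width is 4 − 1 = 3 and tw(G) ≤ 3. For the lower bound, the 4 vertices {d, f, i, j} are pairwise adjacent, and any tree decomposition puts a clique entirely inside one bag — forcing width ≥ 3. Hence tw(G) = 3 exactly.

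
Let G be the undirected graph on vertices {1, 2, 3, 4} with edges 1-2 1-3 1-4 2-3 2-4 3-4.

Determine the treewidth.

A width-3 tree decomposition is:
Bags: B1 = {1, 2, 3, 4}
Tree: (single bag)
A single bag containing all 4 vertices is trivially a valid decomposition of width 3. On the other hand G contains the 4-clique {1, 2, 3, 4}. A clique must lie in a single bag of any decomposition, so no decomposition can have width below 3. Combining the bounds, tw(G) = 3.

3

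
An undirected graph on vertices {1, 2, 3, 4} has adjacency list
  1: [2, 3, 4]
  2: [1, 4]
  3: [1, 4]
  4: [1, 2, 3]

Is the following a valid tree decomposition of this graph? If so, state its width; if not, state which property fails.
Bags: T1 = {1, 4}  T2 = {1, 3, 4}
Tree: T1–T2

A tree decomposition must satisfy three properties: every vertex lies in some bag; for every edge, both endpoints lie together in some bag; and for every vertex, the bags containing it form a connected subtree. Here vertex 2 appears in no bag, so the decomposition is invalid.

No — vertex 2 appears in no bag.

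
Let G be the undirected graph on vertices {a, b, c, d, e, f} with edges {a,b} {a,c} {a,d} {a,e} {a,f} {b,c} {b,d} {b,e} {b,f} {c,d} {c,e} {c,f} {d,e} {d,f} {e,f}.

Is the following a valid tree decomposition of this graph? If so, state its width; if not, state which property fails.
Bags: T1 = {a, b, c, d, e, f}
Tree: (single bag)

Yes; width 5.

Every vertex of G appears in some bag (union = {a, b, c, d, e, f}); every edge is covered by a bag; and for each vertex v the set of bags containing v is connected in the bag tree. The decomposition is therefore valid. The largest bag has 6 vertices, so the width is 5.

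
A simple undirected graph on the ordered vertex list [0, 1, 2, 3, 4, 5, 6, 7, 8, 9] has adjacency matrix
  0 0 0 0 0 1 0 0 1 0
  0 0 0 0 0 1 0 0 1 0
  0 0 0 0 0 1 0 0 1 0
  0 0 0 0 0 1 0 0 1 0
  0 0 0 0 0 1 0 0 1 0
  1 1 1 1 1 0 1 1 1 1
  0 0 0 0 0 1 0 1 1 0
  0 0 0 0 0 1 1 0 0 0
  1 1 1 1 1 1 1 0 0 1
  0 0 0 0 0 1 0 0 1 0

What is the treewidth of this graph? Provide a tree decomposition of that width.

Treewidth 2.
One such decomposition:
Bags: B1 = {0, 5, 8}  B2 = {4, 5, 8}  B3 = {5, 8, 9}  B4 = {2, 5, 8}  B5 = {5, 6, 8}  B6 = {1, 5, 8}  B7 = {3, 5, 8}  B8 = {5, 6, 7}
Tree: B1–B2, B1–B3, B3–B4, B3–B5, B3–B6, B4–B7, B5–B8

Every bag has size at most 3, so the width is 3 − 1 = 2 and tw(G) ≤ 2. Conversely, {0, 5, 8} is a clique of size 3, and the vertices of any clique must share a bag in every tree decomposition; so some bag has ≥ 3 vertices and tw(G) ≥ 2. The upper and lower bounds meet at 2, so that is the treewidth.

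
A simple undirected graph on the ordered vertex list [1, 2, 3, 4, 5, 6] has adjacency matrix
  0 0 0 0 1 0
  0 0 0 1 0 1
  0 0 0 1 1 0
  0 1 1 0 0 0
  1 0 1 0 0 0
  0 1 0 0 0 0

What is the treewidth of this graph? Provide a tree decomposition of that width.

Every bag has size at most 2, so the width is 2 − 1 = 1 and tw(G) ≤ 1. G has an edge, so its treewidth is at least 1. Hence tw(G) = 1 exactly.

Treewidth 1.
Bags: B1 = {2, 6}  B2 = {2, 4}  B3 = {3, 4}  B4 = {3, 5}  B5 = {1, 5}
Tree: B1–B2, B2–B3, B3–B4, B4–B5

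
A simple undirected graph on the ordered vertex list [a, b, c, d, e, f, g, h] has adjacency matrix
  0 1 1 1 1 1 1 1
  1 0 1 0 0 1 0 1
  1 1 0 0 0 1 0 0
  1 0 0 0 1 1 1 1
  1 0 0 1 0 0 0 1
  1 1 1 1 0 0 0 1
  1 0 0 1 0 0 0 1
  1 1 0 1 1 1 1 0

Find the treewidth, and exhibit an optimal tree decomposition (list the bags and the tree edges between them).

Treewidth 3.
One such decomposition:
Bags: B1 = {a, b, f, h}  B2 = {a, d, f, h}  B3 = {a, d, g, h}  B4 = {a, d, e, h}  B5 = {a, b, c, f}
Tree: B1–B2, B2–B3, B3–B4, B1–B5

Each bag holds 4 vertices, so the decomposition has width 3, which upper-bounds the treewidth. On the other hand G contains the 4-clique {a, d, g, h}. A clique must lie in a single bag of any decomposition, so no decomposition can have width below 3. Combining the bounds, tw(G) = 3.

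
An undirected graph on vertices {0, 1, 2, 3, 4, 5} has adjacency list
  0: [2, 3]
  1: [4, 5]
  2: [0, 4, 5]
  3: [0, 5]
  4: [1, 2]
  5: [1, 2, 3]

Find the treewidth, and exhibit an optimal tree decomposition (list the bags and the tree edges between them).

Treewidth 2.
Bags: B1 = {1, 2, 4}  B2 = {1, 2, 5}  B3 = {0, 2, 5}  B4 = {0, 3, 5}
Tree: B1–B2, B2–B3, B3–B4

Every bag has size at most 3, so the width is 3 − 1 = 2 and tw(G) ≤ 2. The edges 4–1–5–2–4 form a cycle, so G is not a tree and its treewidth is at least 2. Combining the bounds, tw(G) = 2.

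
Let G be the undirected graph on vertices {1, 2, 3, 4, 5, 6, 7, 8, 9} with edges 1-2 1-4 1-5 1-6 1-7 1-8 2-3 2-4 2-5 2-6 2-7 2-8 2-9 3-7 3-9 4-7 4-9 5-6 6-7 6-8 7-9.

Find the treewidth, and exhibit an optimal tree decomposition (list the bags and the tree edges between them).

The largest bag has 4 vertices, giving width 3; this decomposition certifies tw(G) ≤ 3. Conversely, {1, 2, 4, 7} is a clique of size 4, and the vertices of any clique must share a bag in every tree decomposition; so some bag has ≥ 4 vertices and tw(G) ≥ 3. Hence tw(G) = 3 exactly.

Treewidth 3.
One optimal decomposition is:
Bags: B1 = {2, 4, 7, 9}  B2 = {1, 2, 4, 7}  B3 = {1, 2, 6, 7}  B4 = {2, 3, 7, 9}  B5 = {1, 2, 6, 8}  B6 = {1, 2, 5, 6}
Tree: B1–B2, B2–B3, B1–B4, B3–B5, B5–B6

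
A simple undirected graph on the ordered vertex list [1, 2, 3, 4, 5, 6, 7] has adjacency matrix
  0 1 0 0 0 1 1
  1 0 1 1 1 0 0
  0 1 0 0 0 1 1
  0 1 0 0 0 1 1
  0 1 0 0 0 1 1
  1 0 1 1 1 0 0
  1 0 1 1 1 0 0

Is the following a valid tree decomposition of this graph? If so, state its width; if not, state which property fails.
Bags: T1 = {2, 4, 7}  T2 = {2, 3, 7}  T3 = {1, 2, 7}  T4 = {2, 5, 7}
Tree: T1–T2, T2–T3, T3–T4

A tree decomposition must satisfy three properties: every vertex lies in some bag; for every edge, both endpoints lie together in some bag; and for every vertex, the bags containing it form a connected subtree. Here vertex 6 appears in no bag, so the decomposition is invalid.

No — vertex 6 appears in no bag.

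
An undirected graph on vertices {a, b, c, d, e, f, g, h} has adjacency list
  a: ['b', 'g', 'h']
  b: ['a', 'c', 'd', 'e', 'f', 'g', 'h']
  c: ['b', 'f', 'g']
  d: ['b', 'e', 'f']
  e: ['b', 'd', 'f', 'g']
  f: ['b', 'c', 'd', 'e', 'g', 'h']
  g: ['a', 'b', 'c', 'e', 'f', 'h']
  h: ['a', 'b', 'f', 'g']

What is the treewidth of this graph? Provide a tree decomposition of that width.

Treewidth 3.
Bags: B1 = {a, b, g, h}  B2 = {b, f, g, h}  B3 = {b, e, f, g}  B4 = {b, d, e, f}  B5 = {b, c, f, g}
Tree: B1–B2, B2–B3, B3–B4, B3–B5

The largest bag has 4 vertices, giving width 3; this decomposition certifies tw(G) ≤ 3. On the other hand G contains the 4-clique {a, b, g, h}. A clique must lie in a single bag of any decomposition, so no decomposition can have width below 3. Therefore the treewidth is 3.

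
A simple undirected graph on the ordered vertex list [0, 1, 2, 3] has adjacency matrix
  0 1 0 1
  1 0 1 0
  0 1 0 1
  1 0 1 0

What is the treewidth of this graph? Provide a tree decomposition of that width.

Treewidth 2.
One optimal decomposition is:
Bags: B1 = {1, 2, 3}  B2 = {0, 1, 3}
Tree: B1–B2

Every bag has size at most 3, so the width is 3 − 1 = 2 and tw(G) ≤ 2. Since 1–2–3–0–1 is a cycle in G, G is not acyclic. Forests are exactly the graphs of treewidth ≤ 1, so tw(G) ≥ 2. Combining the bounds, tw(G) = 2.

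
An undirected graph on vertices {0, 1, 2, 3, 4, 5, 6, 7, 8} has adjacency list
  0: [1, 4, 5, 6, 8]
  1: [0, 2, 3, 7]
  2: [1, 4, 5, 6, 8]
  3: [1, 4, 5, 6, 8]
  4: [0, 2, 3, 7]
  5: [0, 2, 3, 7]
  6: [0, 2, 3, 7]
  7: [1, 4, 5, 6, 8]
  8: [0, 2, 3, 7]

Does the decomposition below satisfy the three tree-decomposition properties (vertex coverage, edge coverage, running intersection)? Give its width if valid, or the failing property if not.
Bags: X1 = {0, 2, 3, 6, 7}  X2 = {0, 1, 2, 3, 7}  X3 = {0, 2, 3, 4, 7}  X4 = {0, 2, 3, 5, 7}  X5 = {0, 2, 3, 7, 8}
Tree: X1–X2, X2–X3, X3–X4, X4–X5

Yes; width 4.

Vertex coverage: the bags together contain {0, 1, 2, 3, 4, 5, 6, 7, 8}, the full vertex set. Edge coverage: each edge of G has both endpoints in at least one bag. Running intersection: for every vertex, the bags containing it form a connected subtree. All three properties hold, so this is a valid tree decomposition of width max|bag| − 1 = 4, and hence tw(G) ≤ 4.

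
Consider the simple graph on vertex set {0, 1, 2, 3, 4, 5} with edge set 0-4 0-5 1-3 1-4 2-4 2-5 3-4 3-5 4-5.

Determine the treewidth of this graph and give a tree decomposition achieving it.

Treewidth 2.
Bags: B1 = {2, 4, 5}  B2 = {3, 4, 5}  B3 = {1, 3, 4}  B4 = {0, 4, 5}
Tree: B1–B2, B2–B3, B1–B4

Each bag holds 3 vertices, so the decomposition has width 2, which upper-bounds the treewidth. Conversely, {1, 3, 4} is a clique of size 3, and the vertices of any clique must share a bag in every tree decomposition; so some bag has ≥ 3 vertices and tw(G) ≥ 2. Hence tw(G) = 2 exactly.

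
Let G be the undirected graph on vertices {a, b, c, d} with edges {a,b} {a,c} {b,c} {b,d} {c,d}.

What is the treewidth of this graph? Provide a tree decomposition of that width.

Treewidth 2.
Bags: B1 = {b, c, d}  B2 = {a, b, c}
Tree: B1–B2

Every bag has size at most 3, so the width is 3 − 1 = 2 and tw(G) ≤ 2. For the lower bound, the 3 vertices {b, c, d} are pairwise adjacent, and any tree decomposition puts a clique entirely inside one bag — forcing width ≥ 2. The upper and lower bounds meet at 2, so that is the treewidth.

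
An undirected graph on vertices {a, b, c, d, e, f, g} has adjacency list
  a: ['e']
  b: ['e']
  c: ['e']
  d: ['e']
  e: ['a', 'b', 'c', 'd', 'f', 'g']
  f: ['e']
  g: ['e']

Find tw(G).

A width-1 tree decomposition is:
Bags: B1 = {a, e}  B2 = {c, e}  B3 = {b, e}  B4 = {d, e}  B5 = {e, g}  B6 = {e, f}
Tree: B1–B2, B1–B3, B1–B4, B1–B5, B3–B6
Every bag has size at most 2, so the width is 2 − 1 = 1 and tw(G) ≤ 1. G has an edge, so its treewidth is at least 1. Therefore the treewidth is 1.

1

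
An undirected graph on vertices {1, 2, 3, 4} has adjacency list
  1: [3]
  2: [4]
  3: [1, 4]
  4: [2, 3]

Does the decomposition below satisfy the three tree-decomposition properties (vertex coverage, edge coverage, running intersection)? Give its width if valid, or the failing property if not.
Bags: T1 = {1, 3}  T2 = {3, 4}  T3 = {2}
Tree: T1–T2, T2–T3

No — edge (4,2) lies in no bag.

A tree decomposition must satisfy three properties: every vertex lies in some bag; for every edge, both endpoints lie together in some bag; and for every vertex, the bags containing it form a connected subtree. Here edge (4,2) lies in no bag, so the decomposition is invalid.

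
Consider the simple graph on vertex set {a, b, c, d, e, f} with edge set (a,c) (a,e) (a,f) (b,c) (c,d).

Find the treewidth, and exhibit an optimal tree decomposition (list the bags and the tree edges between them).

Every bag has size at most 2, so the width is 2 − 1 = 1 and tw(G) ≤ 1. G has an edge, so its treewidth is at least 1. Combining the bounds, tw(G) = 1.

Treewidth 1.
Bags: B1 = {a, c}  B2 = {b, c}  B3 = {c, d}  B4 = {a, e}  B5 = {a, f}
Tree: B1–B2, B2–B3, B1–B4, B4–B5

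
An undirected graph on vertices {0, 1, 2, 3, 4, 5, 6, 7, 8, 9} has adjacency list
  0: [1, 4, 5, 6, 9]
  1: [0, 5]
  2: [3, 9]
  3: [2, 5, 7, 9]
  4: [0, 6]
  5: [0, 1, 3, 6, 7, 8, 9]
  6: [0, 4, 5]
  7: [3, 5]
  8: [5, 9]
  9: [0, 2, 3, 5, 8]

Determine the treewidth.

A width-2 tree decomposition is:
Bags: B1 = {0, 1, 5}  B2 = {0, 5, 9}  B3 = {3, 5, 9}  B4 = {5, 8, 9}  B5 = {0, 5, 6}  B6 = {2, 3, 9}  B7 = {0, 4, 6}  B8 = {3, 5, 7}
Tree: B1–B2, B2–B3, B3–B4, B1–B5, B3–B6, B5–B7, B3–B8
Each bag holds 3 vertices, so the decomposition has width 2, which upper-bounds the treewidth. Conversely, {2, 3, 9} is a clique of size 3, and the vertices of any clique must share a bag in every tree decomposition; so some bag has ≥ 3 vertices and tw(G) ≥ 2. Therefore the treewidth is 2.

2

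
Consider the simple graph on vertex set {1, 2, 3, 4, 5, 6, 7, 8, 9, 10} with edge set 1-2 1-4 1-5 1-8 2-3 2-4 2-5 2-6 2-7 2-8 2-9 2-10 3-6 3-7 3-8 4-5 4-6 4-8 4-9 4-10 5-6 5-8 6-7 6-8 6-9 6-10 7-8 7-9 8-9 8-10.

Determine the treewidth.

4

A width-4 tree decomposition is:
Bags: B1 = {2, 4, 5, 6, 8}  B2 = {2, 4, 6, 8, 10}  B3 = {1, 2, 4, 5, 8}  B4 = {2, 4, 6, 8, 9}  B5 = {2, 6, 7, 8, 9}  B6 = {2, 3, 6, 7, 8}
Tree: B1–B2, B1–B3, B2–B4, B4–B5, B5–B6
The largest bag has 5 vertices, giving width 4; this decomposition certifies tw(G) ≤ 4. Conversely, {1, 2, 4, 5, 8} is a clique of size 5, and the vertices of any clique must share a bag in every tree decomposition; so some bag has ≥ 5 vertices and tw(G) ≥ 4. The upper and lower bounds meet at 4, so that is the treewidth.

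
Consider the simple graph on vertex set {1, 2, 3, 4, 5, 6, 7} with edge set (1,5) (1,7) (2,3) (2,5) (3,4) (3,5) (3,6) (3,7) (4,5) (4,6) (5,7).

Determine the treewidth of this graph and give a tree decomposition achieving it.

Treewidth 2.
One such decomposition:
Bags: B1 = {3, 4, 5}  B2 = {3, 4, 6}  B3 = {3, 5, 7}  B4 = {2, 3, 5}  B5 = {1, 5, 7}
Tree: B1–B2, B1–B3, B3–B4, B3–B5

The largest bag has 3 vertices, giving width 2; this decomposition certifies tw(G) ≤ 2. For the lower bound, the 3 vertices {1, 5, 7} are pairwise adjacent, and any tree decomposition puts a clique entirely inside one bag — forcing width ≥ 2. Combining the bounds, tw(G) = 2.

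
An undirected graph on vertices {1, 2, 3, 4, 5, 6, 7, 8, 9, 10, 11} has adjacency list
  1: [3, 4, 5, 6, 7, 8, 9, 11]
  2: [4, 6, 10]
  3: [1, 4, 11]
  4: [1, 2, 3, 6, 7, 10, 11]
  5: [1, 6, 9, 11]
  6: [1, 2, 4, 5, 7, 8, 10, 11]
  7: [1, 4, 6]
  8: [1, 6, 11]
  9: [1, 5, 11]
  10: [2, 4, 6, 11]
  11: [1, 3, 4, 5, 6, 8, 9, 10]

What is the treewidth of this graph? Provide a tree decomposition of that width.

The largest bag has 4 vertices, giving width 3; this decomposition certifies tw(G) ≤ 3. On the other hand G contains the 4-clique {1, 5, 9, 11}. A clique must lie in a single bag of any decomposition, so no decomposition can have width below 3. Combining the bounds, tw(G) = 3.

Treewidth 3.
One such decomposition:
Bags: B1 = {4, 6, 10, 11}  B2 = {1, 4, 6, 11}  B3 = {1, 6, 8, 11}  B4 = {1, 5, 6, 11}  B5 = {1, 5, 9, 11}  B6 = {1, 3, 4, 11}  B7 = {1, 4, 6, 7}  B8 = {2, 4, 6, 10}
Tree: B1–B2, B2–B3, B3–B4, B4–B5, B2–B6, B2–B7, B1–B8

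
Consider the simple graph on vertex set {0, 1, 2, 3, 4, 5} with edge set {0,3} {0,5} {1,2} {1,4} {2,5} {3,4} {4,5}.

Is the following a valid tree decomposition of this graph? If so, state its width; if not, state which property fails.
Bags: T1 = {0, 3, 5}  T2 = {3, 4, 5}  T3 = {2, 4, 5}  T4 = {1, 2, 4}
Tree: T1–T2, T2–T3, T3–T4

Every vertex of G appears in some bag (union = {0, 1, 2, 3, 4, 5}); every edge is covered by a bag; and for each vertex v the set of bags containing v is connected in the bag tree. The decomposition is therefore valid. The largest bag has 3 vertices, so the width is 2.

Yes; width 2.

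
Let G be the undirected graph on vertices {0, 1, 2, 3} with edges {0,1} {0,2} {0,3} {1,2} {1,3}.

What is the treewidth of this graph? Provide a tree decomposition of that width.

Treewidth 2.
One such decomposition:
Bags: B1 = {0, 1, 2}  B2 = {0, 1, 3}
Tree: B1–B2

Each bag holds 3 vertices, so the decomposition has width 2, which upper-bounds the treewidth. On the other hand G contains the 3-clique {0, 1, 2}. A clique must lie in a single bag of any decomposition, so no decomposition can have width below 2. The upper and lower bounds meet at 2, so that is the treewidth.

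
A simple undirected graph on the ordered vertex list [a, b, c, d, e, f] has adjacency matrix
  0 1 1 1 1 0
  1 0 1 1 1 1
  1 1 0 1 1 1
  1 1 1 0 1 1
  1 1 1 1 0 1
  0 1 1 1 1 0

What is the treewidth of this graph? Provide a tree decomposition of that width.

Treewidth 4.
One such decomposition:
Bags: B1 = {a, b, c, d, e}  B2 = {b, c, d, e, f}
Tree: B1–B2

Each bag holds 5 vertices, so the decomposition has width 4, which upper-bounds the treewidth. Conversely, {b, c, d, e, f} is a clique of size 5, and the vertices of any clique must share a bag in every tree decomposition; so some bag has ≥ 5 vertices and tw(G) ≥ 4. Hence tw(G) = 4 exactly.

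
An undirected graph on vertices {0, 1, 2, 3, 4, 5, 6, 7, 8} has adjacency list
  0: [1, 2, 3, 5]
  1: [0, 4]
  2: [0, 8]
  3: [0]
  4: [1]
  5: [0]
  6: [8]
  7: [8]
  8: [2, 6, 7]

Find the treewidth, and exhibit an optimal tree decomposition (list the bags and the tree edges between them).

The largest bag has 2 vertices, giving width 1; this decomposition certifies tw(G) ≤ 1. Any graph with an edge has treewidth ≥ 1, and G has the edge 2–0. The upper and lower bounds meet at 1, so that is the treewidth.

Treewidth 1.
One optimal decomposition is:
Bags: B1 = {0, 2}  B2 = {0, 1}  B3 = {2, 8}  B4 = {0, 5}  B5 = {6, 8}  B6 = {0, 3}  B7 = {7, 8}  B8 = {1, 4}
Tree: B1–B2, B1–B3, B1–B4, B3–B5, B4–B6, B3–B7, B2–B8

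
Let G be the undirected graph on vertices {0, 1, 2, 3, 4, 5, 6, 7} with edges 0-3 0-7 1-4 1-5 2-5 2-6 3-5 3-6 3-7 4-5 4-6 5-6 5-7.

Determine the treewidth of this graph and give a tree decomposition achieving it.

Treewidth 2.
Bags: B1 = {3, 5, 6}  B2 = {4, 5, 6}  B3 = {3, 5, 7}  B4 = {1, 4, 5}  B5 = {0, 3, 7}  B6 = {2, 5, 6}
Tree: B1–B2, B1–B3, B2–B4, B3–B5, B2–B6

Every bag has size at most 3, so the width is 3 − 1 = 2 and tw(G) ≤ 2. On the other hand G contains the 3-clique {0, 3, 7}. A clique must lie in a single bag of any decomposition, so no decomposition can have width below 2. The upper and lower bounds meet at 2, so that is the treewidth.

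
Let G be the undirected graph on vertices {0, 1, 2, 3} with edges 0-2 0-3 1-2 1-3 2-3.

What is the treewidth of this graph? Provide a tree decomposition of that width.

Treewidth 2.
One such decomposition:
Bags: B1 = {0, 2, 3}  B2 = {1, 2, 3}
Tree: B1–B2

The largest bag has 3 vertices, giving width 2; this decomposition certifies tw(G) ≤ 2. Conversely, {0, 2, 3} is a clique of size 3, and the vertices of any clique must share a bag in every tree decomposition; so some bag has ≥ 3 vertices and tw(G) ≥ 2. Combining the bounds, tw(G) = 2.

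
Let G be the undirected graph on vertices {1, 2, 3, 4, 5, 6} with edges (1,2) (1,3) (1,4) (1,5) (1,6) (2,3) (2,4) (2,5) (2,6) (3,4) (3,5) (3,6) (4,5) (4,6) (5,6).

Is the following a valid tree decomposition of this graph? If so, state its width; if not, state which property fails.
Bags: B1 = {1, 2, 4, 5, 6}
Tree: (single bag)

No — vertex 3 appears in no bag.

A tree decomposition must satisfy three properties: every vertex lies in some bag; for every edge, both endpoints lie together in some bag; and for every vertex, the bags containing it form a connected subtree. Here vertex 3 appears in no bag, so the decomposition is invalid.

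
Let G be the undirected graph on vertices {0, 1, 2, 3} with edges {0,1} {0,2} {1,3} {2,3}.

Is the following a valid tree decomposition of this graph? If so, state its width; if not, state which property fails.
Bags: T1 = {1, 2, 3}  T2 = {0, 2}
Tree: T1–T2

A tree decomposition must satisfy three properties: every vertex lies in some bag; for every edge, both endpoints lie together in some bag; and for every vertex, the bags containing it form a connected subtree. Here edge (1,0) lies in no bag, so the decomposition is invalid.

No — edge (1,0) lies in no bag.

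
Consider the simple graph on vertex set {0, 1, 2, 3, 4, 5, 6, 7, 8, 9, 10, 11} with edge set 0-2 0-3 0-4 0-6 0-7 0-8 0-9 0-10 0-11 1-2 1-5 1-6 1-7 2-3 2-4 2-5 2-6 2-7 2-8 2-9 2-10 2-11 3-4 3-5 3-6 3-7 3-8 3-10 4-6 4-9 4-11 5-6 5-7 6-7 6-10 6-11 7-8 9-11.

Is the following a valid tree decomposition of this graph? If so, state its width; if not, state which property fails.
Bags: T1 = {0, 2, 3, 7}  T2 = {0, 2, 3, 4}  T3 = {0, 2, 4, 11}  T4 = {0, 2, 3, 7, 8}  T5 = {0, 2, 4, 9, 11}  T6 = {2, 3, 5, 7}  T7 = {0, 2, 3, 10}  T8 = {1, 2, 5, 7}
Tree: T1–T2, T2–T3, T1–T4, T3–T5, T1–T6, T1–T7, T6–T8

A tree decomposition must satisfy three properties: every vertex lies in some bag; for every edge, both endpoints lie together in some bag; and for every vertex, the bags containing it form a connected subtree. Here vertex 6 appears in no bag, so the decomposition is invalid.

No — vertex 6 appears in no bag.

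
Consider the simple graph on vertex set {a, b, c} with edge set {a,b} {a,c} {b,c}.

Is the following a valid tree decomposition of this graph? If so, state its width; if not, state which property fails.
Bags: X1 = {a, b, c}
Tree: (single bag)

Yes; width 2.

Every vertex of G appears in some bag (union = {a, b, c}); every edge is covered by a bag; and for each vertex v the set of bags containing v is connected in the bag tree. The decomposition is therefore valid. The largest bag has 3 vertices, so the width is 2.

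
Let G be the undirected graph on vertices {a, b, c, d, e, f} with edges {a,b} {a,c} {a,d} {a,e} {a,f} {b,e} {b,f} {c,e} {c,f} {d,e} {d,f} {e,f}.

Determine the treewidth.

3

A width-3 tree decomposition is:
Bags: B1 = {a, d, e, f}  B2 = {a, b, e, f}  B3 = {a, c, e, f}
Tree: B1–B2, B1–B3
Each bag holds 4 vertices, so the decomposition has width 3, which upper-bounds the treewidth. Conversely, {a, d, e, f} is a clique of size 4, and the vertices of any clique must share a bag in every tree decomposition; so some bag has ≥ 4 vertices and tw(G) ≥ 3. Therefore the treewidth is 3.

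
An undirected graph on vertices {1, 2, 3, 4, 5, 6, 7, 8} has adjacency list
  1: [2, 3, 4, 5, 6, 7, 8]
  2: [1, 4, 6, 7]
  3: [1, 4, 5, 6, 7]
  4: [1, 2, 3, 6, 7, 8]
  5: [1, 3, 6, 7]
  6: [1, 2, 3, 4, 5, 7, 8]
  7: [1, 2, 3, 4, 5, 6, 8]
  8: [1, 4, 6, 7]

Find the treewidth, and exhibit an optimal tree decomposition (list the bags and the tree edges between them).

Treewidth 4.
Bags: B1 = {1, 3, 4, 6, 7}  B2 = {1, 4, 6, 7, 8}  B3 = {1, 2, 4, 6, 7}  B4 = {1, 3, 5, 6, 7}
Tree: B1–B2, B1–B3, B1–B4

The largest bag has 5 vertices, giving width 4; this decomposition certifies tw(G) ≤ 4. For the lower bound, the 5 vertices {1, 4, 6, 7, 8} are pairwise adjacent, and any tree decomposition puts a clique entirely inside one bag — forcing width ≥ 4. Combining the bounds, tw(G) = 4.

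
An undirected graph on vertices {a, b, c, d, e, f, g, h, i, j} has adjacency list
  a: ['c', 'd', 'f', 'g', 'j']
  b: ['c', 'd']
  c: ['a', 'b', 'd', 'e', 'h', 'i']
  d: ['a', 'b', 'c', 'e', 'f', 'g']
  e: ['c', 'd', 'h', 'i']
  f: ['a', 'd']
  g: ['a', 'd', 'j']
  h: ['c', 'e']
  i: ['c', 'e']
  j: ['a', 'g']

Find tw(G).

2

A width-2 tree decomposition is:
Bags: B1 = {b, c, d}  B2 = {a, c, d}  B3 = {a, d, g}  B4 = {c, d, e}  B5 = {a, d, f}  B6 = {c, e, h}  B7 = {c, e, i}  B8 = {a, g, j}
Tree: B1–B2, B2–B3, B1–B4, B2–B5, B4–B6, B4–B7, B3–B8
Every bag has size at most 3, so the width is 3 − 1 = 2 and tw(G) ≤ 2. Conversely, {a, d, g} is a clique of size 3, and the vertices of any clique must share a bag in every tree decomposition; so some bag has ≥ 3 vertices and tw(G) ≥ 2. Combining the bounds, tw(G) = 2.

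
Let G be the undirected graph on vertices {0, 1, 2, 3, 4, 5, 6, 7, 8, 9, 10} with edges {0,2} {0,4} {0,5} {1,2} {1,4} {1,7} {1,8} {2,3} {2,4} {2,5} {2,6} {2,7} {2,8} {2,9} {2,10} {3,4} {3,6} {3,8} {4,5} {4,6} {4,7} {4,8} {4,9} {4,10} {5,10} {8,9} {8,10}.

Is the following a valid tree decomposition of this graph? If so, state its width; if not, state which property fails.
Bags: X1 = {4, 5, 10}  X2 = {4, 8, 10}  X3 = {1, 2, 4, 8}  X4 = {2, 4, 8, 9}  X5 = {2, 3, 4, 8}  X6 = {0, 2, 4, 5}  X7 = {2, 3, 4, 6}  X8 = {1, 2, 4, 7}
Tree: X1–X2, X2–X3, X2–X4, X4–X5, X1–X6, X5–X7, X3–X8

No — edge (2,10) lies in no bag.

A tree decomposition must satisfy three properties: every vertex lies in some bag; for every edge, both endpoints lie together in some bag; and for every vertex, the bags containing it form a connected subtree. Here edge (2,10) lies in no bag, so the decomposition is invalid.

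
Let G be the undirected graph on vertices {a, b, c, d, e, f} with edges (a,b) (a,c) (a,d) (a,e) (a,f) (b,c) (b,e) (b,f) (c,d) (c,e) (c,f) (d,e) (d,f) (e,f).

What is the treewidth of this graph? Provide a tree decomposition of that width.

Every bag has size at most 5, so the width is 5 − 1 = 4 and tw(G) ≤ 4. For the lower bound, the 5 vertices {a, c, d, e, f} are pairwise adjacent, and any tree decomposition puts a clique entirely inside one bag — forcing width ≥ 4. Combining the bounds, tw(G) = 4.

Treewidth 4.
One such decomposition:
Bags: B1 = {a, b, c, e, f}  B2 = {a, c, d, e, f}
Tree: B1–B2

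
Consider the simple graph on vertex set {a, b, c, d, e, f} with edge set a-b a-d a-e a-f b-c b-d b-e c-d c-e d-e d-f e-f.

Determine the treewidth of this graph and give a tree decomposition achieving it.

Treewidth 3.
One optimal decomposition is:
Bags: B1 = {a, b, d, e}  B2 = {a, d, e, f}  B3 = {b, c, d, e}
Tree: B1–B2, B1–B3

Each bag holds 4 vertices, so the decomposition has width 3, which upper-bounds the treewidth. For the lower bound, the 4 vertices {b, c, d, e} are pairwise adjacent, and any tree decomposition puts a clique entirely inside one bag — forcing width ≥ 3. Therefore the treewidth is 3.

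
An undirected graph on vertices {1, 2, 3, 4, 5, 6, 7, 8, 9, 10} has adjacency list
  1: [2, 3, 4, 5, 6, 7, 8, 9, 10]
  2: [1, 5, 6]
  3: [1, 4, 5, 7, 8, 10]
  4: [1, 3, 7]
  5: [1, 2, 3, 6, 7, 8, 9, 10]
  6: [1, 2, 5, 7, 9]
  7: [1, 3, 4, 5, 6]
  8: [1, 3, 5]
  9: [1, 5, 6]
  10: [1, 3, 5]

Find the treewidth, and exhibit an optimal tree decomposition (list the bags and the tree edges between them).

Every bag has size at most 4, so the width is 4 − 1 = 3 and tw(G) ≤ 3. On the other hand G contains the 4-clique {1, 3, 4, 7}. A clique must lie in a single bag of any decomposition, so no decomposition can have width below 3. Combining the bounds, tw(G) = 3.

Treewidth 3.
Bags: B1 = {1, 3, 5, 10}  B2 = {1, 3, 5, 7}  B3 = {1, 5, 6, 7}  B4 = {1, 5, 6, 9}  B5 = {1, 3, 4, 7}  B6 = {1, 3, 5, 8}  B7 = {1, 2, 5, 6}
Tree: B1–B2, B2–B3, B3–B4, B2–B5, B1–B6, B3–B7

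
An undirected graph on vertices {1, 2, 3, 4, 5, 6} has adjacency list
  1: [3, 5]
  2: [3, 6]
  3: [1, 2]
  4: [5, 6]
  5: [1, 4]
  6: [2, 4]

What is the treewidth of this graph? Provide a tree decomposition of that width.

Treewidth 2.
Bags: B1 = {1, 2, 3}  B2 = {1, 2, 6}  B3 = {1, 4, 6}  B4 = {1, 4, 5}
Tree: B1–B2, B2–B3, B3–B4

The largest bag has 3 vertices, giving width 2; this decomposition certifies tw(G) ≤ 2. The edges 1–3–2–6–4–5–1 form a cycle, so G is not a tree and its treewidth is at least 2. The upper and lower bounds meet at 2, so that is the treewidth.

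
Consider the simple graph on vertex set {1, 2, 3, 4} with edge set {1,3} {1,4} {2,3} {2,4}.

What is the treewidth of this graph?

2

A width-2 tree decomposition is:
Bags: B1 = {1, 3, 4}  B2 = {2, 3, 4}
Tree: B1–B2
Each bag holds 3 vertices, so the decomposition has width 2, which upper-bounds the treewidth. The edges 4–1–3–2–4 form a cycle, so G is not a tree and its treewidth is at least 2. Combining the bounds, tw(G) = 2.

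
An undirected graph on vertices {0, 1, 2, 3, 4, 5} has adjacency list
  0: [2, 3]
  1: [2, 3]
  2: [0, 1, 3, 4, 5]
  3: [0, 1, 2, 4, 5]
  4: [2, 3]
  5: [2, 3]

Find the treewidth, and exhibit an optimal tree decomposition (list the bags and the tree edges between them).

Treewidth 2.
Bags: B1 = {0, 2, 3}  B2 = {2, 3, 5}  B3 = {2, 3, 4}  B4 = {1, 2, 3}
Tree: B1–B2, B2–B3, B2–B4

The largest bag has 3 vertices, giving width 2; this decomposition certifies tw(G) ≤ 2. On the other hand G contains the 3-clique {0, 2, 3}. A clique must lie in a single bag of any decomposition, so no decomposition can have width below 2. Therefore the treewidth is 2.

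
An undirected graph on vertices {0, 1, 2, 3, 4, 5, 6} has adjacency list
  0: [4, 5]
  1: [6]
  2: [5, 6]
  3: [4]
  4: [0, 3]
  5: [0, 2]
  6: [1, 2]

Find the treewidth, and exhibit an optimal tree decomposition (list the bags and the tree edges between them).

The largest bag has 2 vertices, giving width 1; this decomposition certifies tw(G) ≤ 1. Any graph with an edge has treewidth ≥ 1, and G has the edge 3–4. Hence tw(G) = 1 exactly.

Treewidth 1.
Bags: B1 = {3, 4}  B2 = {0, 4}  B3 = {0, 5}  B4 = {2, 5}  B5 = {2, 6}  B6 = {1, 6}
Tree: B1–B2, B2–B3, B3–B4, B4–B5, B5–B6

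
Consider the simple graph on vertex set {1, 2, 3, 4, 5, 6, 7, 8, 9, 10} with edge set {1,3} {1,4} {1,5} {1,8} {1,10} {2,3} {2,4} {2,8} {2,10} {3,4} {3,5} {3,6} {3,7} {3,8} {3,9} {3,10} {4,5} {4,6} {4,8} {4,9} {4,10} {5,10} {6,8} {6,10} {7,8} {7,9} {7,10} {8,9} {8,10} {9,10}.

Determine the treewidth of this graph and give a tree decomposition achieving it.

Treewidth 4.
Bags: B1 = {1, 3, 4, 5, 10}  B2 = {1, 3, 4, 8, 10}  B3 = {3, 4, 6, 8, 10}  B4 = {3, 4, 8, 9, 10}  B5 = {2, 3, 4, 8, 10}  B6 = {3, 7, 8, 9, 10}
Tree: B1–B2, B2–B3, B2–B4, B4–B5, B4–B6

Every bag has size at most 5, so the width is 5 − 1 = 4 and tw(G) ≤ 4. For the lower bound, the 5 vertices {1, 3, 4, 8, 10} are pairwise adjacent, and any tree decomposition puts a clique entirely inside one bag — forcing width ≥ 4. The upper and lower bounds meet at 4, so that is the treewidth.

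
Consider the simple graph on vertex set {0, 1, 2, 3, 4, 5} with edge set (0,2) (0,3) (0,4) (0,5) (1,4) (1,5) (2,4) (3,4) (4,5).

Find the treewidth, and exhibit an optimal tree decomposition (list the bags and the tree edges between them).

Each bag holds 3 vertices, so the decomposition has width 2, which upper-bounds the treewidth. On the other hand G contains the 3-clique {0, 2, 4}. A clique must lie in a single bag of any decomposition, so no decomposition can have width below 2. Hence tw(G) = 2 exactly.

Treewidth 2.
One optimal decomposition is:
Bags: B1 = {0, 2, 4}  B2 = {0, 4, 5}  B3 = {1, 4, 5}  B4 = {0, 3, 4}
Tree: B1–B2, B2–B3, B2–B4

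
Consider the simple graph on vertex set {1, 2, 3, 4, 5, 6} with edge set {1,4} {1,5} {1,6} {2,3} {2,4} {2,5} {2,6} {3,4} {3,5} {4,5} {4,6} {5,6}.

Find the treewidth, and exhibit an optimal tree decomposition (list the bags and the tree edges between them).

Treewidth 3.
One optimal decomposition is:
Bags: B1 = {1, 4, 5, 6}  B2 = {2, 4, 5, 6}  B3 = {2, 3, 4, 5}
Tree: B1–B2, B2–B3

Each bag holds 4 vertices, so the decomposition has width 3, which upper-bounds the treewidth. For the lower bound, the 4 vertices {1, 4, 5, 6} are pairwise adjacent, and any tree decomposition puts a clique entirely inside one bag — forcing width ≥ 3. The upper and lower bounds meet at 3, so that is the treewidth.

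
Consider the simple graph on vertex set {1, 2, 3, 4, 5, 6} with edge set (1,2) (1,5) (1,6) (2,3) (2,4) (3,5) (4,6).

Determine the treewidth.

2

A width-2 tree decomposition is:
Bags: B1 = {1, 4, 6}  B2 = {1, 2, 4}  B3 = {1, 2, 5}  B4 = {2, 3, 5}
Tree: B1–B2, B2–B3, B3–B4
The largest bag has 3 vertices, giving width 2; this decomposition certifies tw(G) ≤ 2. For the lower bound, G contains the cycle 6–4–2–1–6, so G is not a forest; only forests have treewidth ≤ 1, hence tw(G) ≥ 2. The upper and lower bounds meet at 2, so that is the treewidth.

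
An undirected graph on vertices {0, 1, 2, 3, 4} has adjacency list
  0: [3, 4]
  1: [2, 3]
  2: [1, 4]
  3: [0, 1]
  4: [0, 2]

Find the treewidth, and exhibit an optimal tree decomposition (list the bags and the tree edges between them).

Every bag has size at most 3, so the width is 3 − 1 = 2 and tw(G) ≤ 2. The edges 0–4–2–1–3–0 form a cycle, so G is not a tree and its treewidth is at least 2. Hence tw(G) = 2 exactly.

Treewidth 2.
One such decomposition:
Bags: B1 = {0, 2, 4}  B2 = {0, 1, 2}  B3 = {0, 1, 3}
Tree: B1–B2, B2–B3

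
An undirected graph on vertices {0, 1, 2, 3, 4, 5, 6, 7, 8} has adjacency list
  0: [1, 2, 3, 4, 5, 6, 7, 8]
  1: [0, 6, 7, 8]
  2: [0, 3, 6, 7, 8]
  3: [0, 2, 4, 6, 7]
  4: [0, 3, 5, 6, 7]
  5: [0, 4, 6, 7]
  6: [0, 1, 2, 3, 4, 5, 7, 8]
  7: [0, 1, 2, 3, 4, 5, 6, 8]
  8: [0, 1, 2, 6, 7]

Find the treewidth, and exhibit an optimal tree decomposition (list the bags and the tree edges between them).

Each bag holds 5 vertices, so the decomposition has width 4, which upper-bounds the treewidth. For the lower bound, the 5 vertices {0, 1, 6, 7, 8} are pairwise adjacent, and any tree decomposition puts a clique entirely inside one bag — forcing width ≥ 4. The upper and lower bounds meet at 4, so that is the treewidth.

Treewidth 4.
One such decomposition:
Bags: B1 = {0, 2, 3, 6, 7}  B2 = {0, 2, 6, 7, 8}  B3 = {0, 1, 6, 7, 8}  B4 = {0, 3, 4, 6, 7}  B5 = {0, 4, 5, 6, 7}
Tree: B1–B2, B2–B3, B1–B4, B4–B5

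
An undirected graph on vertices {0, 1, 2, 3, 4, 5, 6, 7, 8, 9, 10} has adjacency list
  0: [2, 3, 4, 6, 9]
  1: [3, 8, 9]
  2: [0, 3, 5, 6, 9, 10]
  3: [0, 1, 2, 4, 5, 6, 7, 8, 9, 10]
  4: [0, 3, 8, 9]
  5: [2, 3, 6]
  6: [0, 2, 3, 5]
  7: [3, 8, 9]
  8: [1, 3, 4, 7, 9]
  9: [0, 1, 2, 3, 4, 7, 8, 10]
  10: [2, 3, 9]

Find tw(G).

A width-3 tree decomposition is:
Bags: B1 = {0, 2, 3, 9}  B2 = {0, 2, 3, 6}  B3 = {0, 3, 4, 9}  B4 = {3, 4, 8, 9}  B5 = {2, 3, 9, 10}  B6 = {3, 7, 8, 9}  B7 = {1, 3, 8, 9}  B8 = {2, 3, 5, 6}
Tree: B1–B2, B1–B3, B3–B4, B1–B5, B4–B6, B6–B7, B2–B8
The largest bag has 4 vertices, giving width 3; this decomposition certifies tw(G) ≤ 3. For the lower bound, the 4 vertices {0, 2, 3, 9} are pairwise adjacent, and any tree decomposition puts a clique entirely inside one bag — forcing width ≥ 3. Combining the bounds, tw(G) = 3.

3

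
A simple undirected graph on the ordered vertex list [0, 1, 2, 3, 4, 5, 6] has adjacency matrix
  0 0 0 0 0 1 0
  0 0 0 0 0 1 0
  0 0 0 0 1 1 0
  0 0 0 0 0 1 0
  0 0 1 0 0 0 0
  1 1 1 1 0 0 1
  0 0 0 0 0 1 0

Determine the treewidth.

A width-1 tree decomposition is:
Bags: B1 = {5, 6}  B2 = {2, 5}  B3 = {0, 5}  B4 = {2, 4}  B5 = {3, 5}  B6 = {1, 5}
Tree: B1–B2, B1–B3, B2–B4, B1–B5, B3–B6
The largest bag has 2 vertices, giving width 1; this decomposition certifies tw(G) ≤ 1. Any graph with an edge has treewidth ≥ 1, and G has the edge 5–6. Therefore the treewidth is 1.

1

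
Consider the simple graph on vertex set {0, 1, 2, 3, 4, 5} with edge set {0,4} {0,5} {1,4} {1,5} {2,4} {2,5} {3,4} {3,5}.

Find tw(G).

A width-2 tree decomposition is:
Bags: B1 = {0, 4, 5}  B2 = {1, 4, 5}  B3 = {3, 4, 5}  B4 = {2, 4, 5}
Tree: B1–B2, B2–B3, B3–B4
Every bag has size at most 3, so the width is 3 − 1 = 2 and tw(G) ≤ 2. For the lower bound, G contains the cycle 0–5–1–4–0, so G is not a forest; only forests have treewidth ≤ 1, hence tw(G) ≥ 2. Therefore the treewidth is 2.

2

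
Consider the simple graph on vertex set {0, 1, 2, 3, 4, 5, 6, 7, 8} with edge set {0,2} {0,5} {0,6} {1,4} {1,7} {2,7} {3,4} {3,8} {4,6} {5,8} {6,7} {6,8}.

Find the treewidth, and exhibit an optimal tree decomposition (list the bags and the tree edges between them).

Each bag holds 4 vertices, so the decomposition has width 3, which upper-bounds the treewidth. For the lower bound: the 4 vertex sets {1,3,4}, {7}, {6}, {0,2,5,8} are disjoint, each induces a connected subgraph, and every pair is joined by at least one edge of G. Contracting each set to a single vertex therefore yields K_{4} as a minor, and since treewidth is minor-monotone, tw(G) ≥ tw(K_{4}) = 3. Combining the bounds, tw(G) = 3.

Treewidth 3.
Bags: B1 = {1, 3, 4, 7}  B2 = {3, 4, 6, 7}  B3 = {3, 6, 7, 8}  B4 = {2, 6, 7, 8}  B5 = {0, 2, 6, 8}  B6 = {0, 2, 5, 8}
Tree: B1–B2, B2–B3, B3–B4, B4–B5, B5–B6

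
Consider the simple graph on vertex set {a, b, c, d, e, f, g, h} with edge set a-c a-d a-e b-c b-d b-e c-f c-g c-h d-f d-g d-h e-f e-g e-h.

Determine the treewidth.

A width-3 tree decomposition is:
Bags: B1 = {c, d, e, h}  B2 = {a, c, d, e}  B3 = {b, c, d, e}  B4 = {c, d, e, f}  B5 = {c, d, e, g}
Tree: B1–B2, B2–B3, B3–B4, B4–B5
Each bag holds 4 vertices, so the decomposition has width 3, which upper-bounds the treewidth. For the lower bound: the 4 vertex sets {d,h}, {a,e}, {c}, {b} are disjoint, each induces a connected subgraph, and every pair is joined by at least one edge of G. Contracting each set to a single vertex therefore yields K_{4} as a minor, and since treewidth is minor-monotone, tw(G) ≥ tw(K_{4}) = 3. Hence tw(G) = 3 exactly.

3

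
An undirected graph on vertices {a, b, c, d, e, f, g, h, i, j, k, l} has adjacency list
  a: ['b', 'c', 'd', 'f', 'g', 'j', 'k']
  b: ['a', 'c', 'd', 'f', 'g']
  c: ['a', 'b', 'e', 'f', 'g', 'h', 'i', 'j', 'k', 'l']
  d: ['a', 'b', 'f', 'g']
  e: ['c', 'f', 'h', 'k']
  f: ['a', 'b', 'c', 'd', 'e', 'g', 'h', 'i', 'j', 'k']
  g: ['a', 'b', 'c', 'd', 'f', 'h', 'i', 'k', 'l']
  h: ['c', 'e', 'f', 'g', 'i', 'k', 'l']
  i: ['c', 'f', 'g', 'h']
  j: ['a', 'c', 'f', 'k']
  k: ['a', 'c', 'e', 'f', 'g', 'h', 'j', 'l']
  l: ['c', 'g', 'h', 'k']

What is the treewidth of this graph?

A width-4 tree decomposition is:
Bags: B1 = {a, c, f, g, k}  B2 = {a, c, f, j, k}  B3 = {a, b, c, f, g}  B4 = {c, f, g, h, k}  B5 = {c, e, f, h, k}  B6 = {c, g, h, k, l}  B7 = {a, b, d, f, g}  B8 = {c, f, g, h, i}
Tree: B1–B2, B1–B3, B1–B4, B4–B5, B4–B6, B3–B7, B4–B8
Each bag holds 5 vertices, so the decomposition has width 4, which upper-bounds the treewidth. On the other hand G contains the 5-clique {a, b, d, f, g}. A clique must lie in a single bag of any decomposition, so no decomposition can have width below 4. Combining the bounds, tw(G) = 4.

4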